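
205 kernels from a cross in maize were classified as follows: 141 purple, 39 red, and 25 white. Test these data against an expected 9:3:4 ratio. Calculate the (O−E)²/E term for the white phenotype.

13.445

Total ratio parts = 16. Expected numbers out of 205:
  purple: 205 × 9/16 = 115.3125
  red: 205 × 3/16 = 38.4375
  white: 205 × 4/16 = 51.25
Contribution of white: (25 − 51.25)² / 51.25 = 13.4451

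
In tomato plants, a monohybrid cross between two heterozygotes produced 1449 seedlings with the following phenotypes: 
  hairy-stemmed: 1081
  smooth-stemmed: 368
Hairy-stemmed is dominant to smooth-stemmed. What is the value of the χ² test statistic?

0.122

For a monohybrid cross between heterozygotes with complete dominance, the expected phenotypic ratio is 3:1.
The 3:1 ratio has 4 parts, so with N = 1449 the expected counts are:
  hairy-stemmed: 1449 × 3/4 = 1086.75
  smooth-stemmed: 1449 × 1/4 = 362.25
χ² = Σ (O − E)² / E
  hairy-stemmed: (1081 − 1086.75)² / 1086.75 = 0.0304
  smooth-stemmed: (368 − 362.25)² / 362.25 = 0.0913
χ² = 0.0304 + 0.0913 = 0.1217 ≈ 0.122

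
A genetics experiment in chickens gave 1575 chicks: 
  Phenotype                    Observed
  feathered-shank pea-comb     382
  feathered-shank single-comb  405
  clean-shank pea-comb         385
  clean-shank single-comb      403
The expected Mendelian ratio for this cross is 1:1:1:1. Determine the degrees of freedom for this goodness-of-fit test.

3

A goodness-of-fit test with 4 phenotype classes has df = 4 − 1 = 3.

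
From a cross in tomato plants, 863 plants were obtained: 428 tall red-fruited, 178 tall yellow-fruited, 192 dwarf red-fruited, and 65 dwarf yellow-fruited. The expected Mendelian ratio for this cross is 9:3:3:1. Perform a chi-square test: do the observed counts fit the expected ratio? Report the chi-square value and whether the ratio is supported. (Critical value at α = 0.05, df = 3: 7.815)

The 9:3:3:1 ratio has 16 parts, so with N = 863 the expected counts are:
  tall red-fruited: 863 × 9/16 = 485.4375
  tall yellow-fruited: 863 × 3/16 = 161.8125
  dwarf red-fruited: 863 × 3/16 = 161.8125
  dwarf yellow-fruited: 863 × 1/16 = 53.9375
χ² = Σ (O − E)² / E
  tall red-fruited: (428 − 485.4375)² / 485.4375 = 6.7961
  tall yellow-fruited: (178 − 161.8125)² / 161.8125 = 1.6194
  dwarf red-fruited: (192 − 161.8125)² / 161.8125 = 5.6317
  dwarf yellow-fruited: (65 − 53.9375)² / 53.9375 = 2.2689
χ² = 6.7961 + 1.6194 + 5.6317 + 2.2689 = 16.3161 ≈ 16.316
Degrees of freedom = 4 − 1 = 3; critical value at α = 0.05 is 7.815.
Since 16.316 > 7.815, we reject the null hypothesis — the data do not fit the 9:3:3:1 ratio.

16.316; not consistent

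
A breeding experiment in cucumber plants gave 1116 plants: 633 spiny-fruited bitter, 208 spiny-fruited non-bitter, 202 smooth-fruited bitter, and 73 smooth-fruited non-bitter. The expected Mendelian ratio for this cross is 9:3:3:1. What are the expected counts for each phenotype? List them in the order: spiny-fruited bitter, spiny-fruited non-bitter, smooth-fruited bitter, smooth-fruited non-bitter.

The 9:3:3:1 ratio has 16 parts, so with N = 1116 the expected counts are:
  spiny-fruited bitter: 1116 × 9/16 = 627.75
  spiny-fruited non-bitter: 1116 × 3/16 = 209.25
  smooth-fruited bitter: 1116 × 3/16 = 209.25
  smooth-fruited non-bitter: 1116 × 1/16 = 69.75

627.75, 209.25, 209.25, 69.75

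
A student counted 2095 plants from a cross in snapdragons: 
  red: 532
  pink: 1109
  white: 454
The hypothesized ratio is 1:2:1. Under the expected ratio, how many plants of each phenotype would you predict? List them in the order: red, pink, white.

Under the 1:2:1 hypothesis (Σ ratio = 4, N = 2095):
  red: 2095 × 1/4 = 523.75
  pink: 2095 × 2/4 = 1047.5
  white: 2095 × 1/4 = 523.75

523.75, 1047.5, 523.75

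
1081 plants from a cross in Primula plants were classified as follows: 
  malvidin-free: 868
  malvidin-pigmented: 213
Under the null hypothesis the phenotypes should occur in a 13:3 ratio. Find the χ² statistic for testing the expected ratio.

Expected counts for N = 1081 under a 13:3 ratio (total parts = 16):
  malvidin-free: 1081 × 13/16 = 878.3125
  malvidin-pigmented: 1081 × 3/16 = 202.6875
χ² = Σ (O − E)² / E
  malvidin-free: (868 − 878.3125)² / 878.3125 = 0.1211
  malvidin-pigmented: (213 − 202.6875)² / 202.6875 = 0.5247
χ² = 0.1211 + 0.5247 = 0.6458 ≈ 0.646

0.646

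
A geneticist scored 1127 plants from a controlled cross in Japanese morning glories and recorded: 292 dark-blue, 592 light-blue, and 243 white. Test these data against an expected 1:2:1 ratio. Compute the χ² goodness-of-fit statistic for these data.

The 1:2:1 ratio has 4 parts, so with N = 1127 the expected counts are:
  dark-blue: 1127 × 1/4 = 281.75
  light-blue: 1127 × 2/4 = 563.5
  white: 1127 × 1/4 = 281.75
χ² = Σ (O − E)² / E
  dark-blue: (292 − 281.75)² / 281.75 = 0.3729
  light-blue: (592 − 563.5)² / 563.5 = 1.4414
  white: (243 − 281.75)² / 281.75 = 5.3294
χ² = 0.3729 + 1.4414 + 5.3294 = 7.1437 ≈ 7.144

7.144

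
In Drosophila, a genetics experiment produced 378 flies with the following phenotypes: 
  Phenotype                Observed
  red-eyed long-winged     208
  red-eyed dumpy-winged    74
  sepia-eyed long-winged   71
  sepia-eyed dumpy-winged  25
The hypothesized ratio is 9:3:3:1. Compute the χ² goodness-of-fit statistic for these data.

Expected counts for N = 378 under a 9:3:3:1 ratio (total parts = 16):
  red-eyed long-winged: 378 × 9/16 = 212.625
  red-eyed dumpy-winged: 378 × 3/16 = 70.875
  sepia-eyed long-winged: 378 × 3/16 = 70.875
  sepia-eyed dumpy-winged: 378 × 1/16 = 23.625
χ² = Σ (O − E)² / E
  red-eyed long-winged: (208 − 212.625)² / 212.625 = 0.1006
  red-eyed dumpy-winged: (74 − 70.875)² / 70.875 = 0.1378
  sepia-eyed long-winged: (71 − 70.875)² / 70.875 = 0.0002
  sepia-eyed dumpy-winged: (25 − 23.625)² / 23.625 = 0.0800
χ² = 0.1006 + 0.1378 + 0.0002 + 0.0800 = 0.3186 ≈ 0.319

0.319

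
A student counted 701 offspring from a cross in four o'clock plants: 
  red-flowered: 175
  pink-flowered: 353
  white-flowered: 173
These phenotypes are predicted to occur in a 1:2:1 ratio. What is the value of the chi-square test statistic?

0.047

Expected counts for N = 701 under a 1:2:1 ratio (total parts = 4):
  red-flowered: 701 × 1/4 = 175.25
  pink-flowered: 701 × 2/4 = 350.5
  white-flowered: 701 × 1/4 = 175.25
χ² = Σ (O − E)² / E
  red-flowered: (175 − 175.25)² / 175.25 = 0.0004
  pink-flowered: (353 − 350.5)² / 350.5 = 0.0178
  white-flowered: (173 − 175.25)² / 175.25 = 0.0289
χ² = 0.0004 + 0.0178 + 0.0289 = 0.0471 ≈ 0.047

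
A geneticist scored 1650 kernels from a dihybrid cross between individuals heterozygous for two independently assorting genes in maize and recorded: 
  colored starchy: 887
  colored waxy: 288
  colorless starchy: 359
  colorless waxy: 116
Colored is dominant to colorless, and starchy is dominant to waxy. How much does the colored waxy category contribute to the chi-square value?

A dihybrid F₂ with independent assortment and complete dominance at both loci gives a 9:3:3:1 phenotypic ratio.
The 9:3:3:1 ratio has 16 parts, so with N = 1650 the expected counts are:
  colored starchy: 1650 × 9/16 = 928.125
  colored waxy: 1650 × 3/16 = 309.375
  colorless starchy: 1650 × 3/16 = 309.375
  colorless waxy: 1650 × 1/16 = 103.125
Contribution of colored waxy: (288 − 309.375)² / 309.375 = 1.4768

1.477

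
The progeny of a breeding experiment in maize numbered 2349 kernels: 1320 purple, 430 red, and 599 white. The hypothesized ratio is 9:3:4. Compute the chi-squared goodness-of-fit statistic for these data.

0.484

Expected counts for N = 2349 under a 9:3:4 ratio (total parts = 16):
  purple: 2349 × 9/16 = 1321.3125
  red: 2349 × 3/16 = 440.4375
  white: 2349 × 4/16 = 587.25
χ² = Σ (O − E)² / E
  purple: (1320 − 1321.3125)² / 1321.3125 = 0.0013
  red: (430 − 440.4375)² / 440.4375 = 0.2473
  white: (599 − 587.25)² / 587.25 = 0.2351
χ² = 0.0013 + 0.2473 + 0.2351 = 0.4837 ≈ 0.484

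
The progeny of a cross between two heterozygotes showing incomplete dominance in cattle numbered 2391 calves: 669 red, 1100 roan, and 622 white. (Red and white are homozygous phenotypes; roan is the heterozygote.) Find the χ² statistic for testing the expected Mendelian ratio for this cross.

17.105

With incomplete dominance, a heterozygote × heterozygote cross gives a 1:2:1 phenotypic ratio.
Under the 1:2:1 hypothesis (Σ ratio = 4, N = 2391):
  red: 2391 × 1/4 = 597.75
  roan: 2391 × 2/4 = 1195.5
  white: 2391 × 1/4 = 597.75
χ² = Σ (O − E)² / E
  red: (669 − 597.75)² / 597.75 = 8.4928
  roan: (1100 − 1195.5)² / 1195.5 = 7.6288
  white: (622 − 597.75)² / 597.75 = 0.9838
χ² = 8.4928 + 7.6288 + 0.9838 = 17.1054 ≈ 17.105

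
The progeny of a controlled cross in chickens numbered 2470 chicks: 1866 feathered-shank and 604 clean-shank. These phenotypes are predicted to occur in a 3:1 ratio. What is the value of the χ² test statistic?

0.394

Expected counts for N = 2470 under a 3:1 ratio (total parts = 4):
  feathered-shank: 2470 × 3/4 = 1852.5
  clean-shank: 2470 × 1/4 = 617.5
χ² = Σ (O − E)² / E
  feathered-shank: (1866 − 1852.5)² / 1852.5 = 0.0984
  clean-shank: (604 − 617.5)² / 617.5 = 0.2951
χ² = 0.0984 + 0.2951 = 0.3935 ≈ 0.394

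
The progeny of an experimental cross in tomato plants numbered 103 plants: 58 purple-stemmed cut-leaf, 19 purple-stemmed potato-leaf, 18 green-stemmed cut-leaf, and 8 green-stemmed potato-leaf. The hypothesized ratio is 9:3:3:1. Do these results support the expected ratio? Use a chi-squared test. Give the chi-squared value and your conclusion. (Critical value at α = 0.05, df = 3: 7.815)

0.474; consistent

Total ratio parts = 16. Expected numbers out of 103:
  purple-stemmed cut-leaf: 103 × 9/16 = 57.9375
  purple-stemmed potato-leaf: 103 × 3/16 = 19.3125
  green-stemmed cut-leaf: 103 × 3/16 = 19.3125
  green-stemmed potato-leaf: 103 × 1/16 = 6.4375
χ² = Σ (O − E)² / E
  purple-stemmed cut-leaf: (58 − 57.9375)² / 57.9375 = 0.0001
  purple-stemmed potato-leaf: (19 − 19.3125)² / 19.3125 = 0.0051
  green-stemmed cut-leaf: (18 − 19.3125)² / 19.3125 = 0.0892
  green-stemmed potato-leaf: (8 − 6.4375)² / 6.4375 = 0.3792
χ² = 0.0001 + 0.0051 + 0.0892 + 0.3792 = 0.4736 ≈ 0.474
Degrees of freedom = 4 − 1 = 3; critical value at α = 0.05 is 7.815.
Since 0.474 < 7.815, we fail to reject the null hypothesis — the data are consistent with the 9:3:3:1 ratio.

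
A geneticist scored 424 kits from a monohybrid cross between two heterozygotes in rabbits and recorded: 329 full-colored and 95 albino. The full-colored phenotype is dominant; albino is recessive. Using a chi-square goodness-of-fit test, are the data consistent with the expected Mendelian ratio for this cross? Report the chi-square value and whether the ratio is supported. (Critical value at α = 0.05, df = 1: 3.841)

1.522; consistent

For a monohybrid cross between heterozygotes with complete dominance, the expected phenotypic ratio is 3:1.
Total ratio parts = 4. Expected numbers out of 424:
  full-colored: 424 × 3/4 = 318
  albino: 424 × 1/4 = 106
χ² = Σ (O − E)² / E
  full-colored: (329 − 318)² / 318 = 0.3805
  albino: (95 − 106)² / 106 = 1.1415
χ² = 0.3805 + 1.1415 = 1.522
Degrees of freedom = 2 − 1 = 1; critical value at α = 0.05 is 3.841.
Since 1.522 < 3.841, we fail to reject the null hypothesis — the data are consistent with the 3:1 ratio.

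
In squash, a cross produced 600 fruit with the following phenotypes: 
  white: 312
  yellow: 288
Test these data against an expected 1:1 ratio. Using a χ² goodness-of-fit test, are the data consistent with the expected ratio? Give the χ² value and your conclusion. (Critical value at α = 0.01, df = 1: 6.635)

0.960; consistent

The 1:1 ratio has 2 parts, so with N = 600 the expected counts are:
  white: 600 × 1/2 = 300
  yellow: 600 × 1/2 = 300
χ² = Σ (O − E)² / E
  white: (312 − 300)² / 300 = 0.4800
  yellow: (288 − 300)² / 300 = 0.4800
χ² = 0.4800 + 0.4800 = 0.960
Degrees of freedom = 2 − 1 = 1; critical value at α = 0.01 is 6.635.
Since 0.960 < 6.635, we fail to reject the null hypothesis — the data are consistent with the 1:1 ratio.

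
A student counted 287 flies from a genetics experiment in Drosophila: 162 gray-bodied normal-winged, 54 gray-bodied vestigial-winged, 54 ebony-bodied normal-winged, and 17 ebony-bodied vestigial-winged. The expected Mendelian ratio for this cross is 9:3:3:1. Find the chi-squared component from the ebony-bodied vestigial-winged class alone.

Total ratio parts = 16. Expected numbers out of 287:
  gray-bodied normal-winged: 287 × 9/16 = 161.4375
  gray-bodied vestigial-winged: 287 × 3/16 = 53.8125
  ebony-bodied normal-winged: 287 × 3/16 = 53.8125
  ebony-bodied vestigial-winged: 287 × 1/16 = 17.9375
Contribution of ebony-bodied vestigial-winged: (17 − 17.9375)² / 17.9375 = 0.0490

0.049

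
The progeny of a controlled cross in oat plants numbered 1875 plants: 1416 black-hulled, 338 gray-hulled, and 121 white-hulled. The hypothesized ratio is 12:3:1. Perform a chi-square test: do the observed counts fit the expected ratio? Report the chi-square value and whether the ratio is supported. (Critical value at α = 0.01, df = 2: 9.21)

0.715; consistent

Under the 12:3:1 hypothesis (Σ ratio = 16, N = 1875):
  black-hulled: 1875 × 12/16 = 1406.25
  gray-hulled: 1875 × 3/16 = 351.5625
  white-hulled: 1875 × 1/16 = 117.1875
χ² = Σ (O − E)² / E
  black-hulled: (1416 − 1406.25)² / 1406.25 = 0.0676
  gray-hulled: (338 − 351.5625)² / 351.5625 = 0.5232
  white-hulled: (121 − 117.1875)² / 117.1875 = 0.1240
χ² = 0.0676 + 0.5232 + 0.1240 = 0.7148 ≈ 0.715
Degrees of freedom = 3 − 1 = 2; critical value at α = 0.01 is 9.21.
Since 0.715 < 9.21, we fail to reject the null hypothesis — the data are consistent with the 12:3:1 ratio.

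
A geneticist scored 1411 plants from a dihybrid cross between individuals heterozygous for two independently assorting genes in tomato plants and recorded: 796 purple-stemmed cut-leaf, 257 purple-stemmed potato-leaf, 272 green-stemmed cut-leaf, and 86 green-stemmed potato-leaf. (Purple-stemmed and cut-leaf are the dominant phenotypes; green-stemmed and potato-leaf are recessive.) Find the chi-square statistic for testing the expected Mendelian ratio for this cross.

0.486

A dihybrid F₂ with independent assortment and complete dominance at both loci gives a 9:3:3:1 phenotypic ratio.
The 9:3:3:1 ratio has 16 parts, so with N = 1411 the expected counts are:
  purple-stemmed cut-leaf: 1411 × 9/16 = 793.6875
  purple-stemmed potato-leaf: 1411 × 3/16 = 264.5625
  green-stemmed cut-leaf: 1411 × 3/16 = 264.5625
  green-stemmed potato-leaf: 1411 × 1/16 = 88.1875
χ² = Σ (O − E)² / E
  purple-stemmed cut-leaf: (796 − 793.6875)² / 793.6875 = 0.0067
  purple-stemmed potato-leaf: (257 − 264.5625)² / 264.5625 = 0.2162
  green-stemmed cut-leaf: (272 − 264.5625)² / 264.5625 = 0.2091
  green-stemmed potato-leaf: (86 − 88.1875)² / 88.1875 = 0.0543
χ² = 0.0067 + 0.2162 + 0.2091 + 0.0543 = 0.4863 ≈ 0.486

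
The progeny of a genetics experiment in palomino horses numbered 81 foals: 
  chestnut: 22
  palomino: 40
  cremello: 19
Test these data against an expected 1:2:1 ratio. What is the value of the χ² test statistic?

0.235

Expected counts for N = 81 under a 1:2:1 ratio (total parts = 4):
  chestnut: 81 × 1/4 = 20.25
  palomino: 81 × 2/4 = 40.5
  cremello: 81 × 1/4 = 20.25
χ² = Σ (O − E)² / E
  chestnut: (22 − 20.25)² / 20.25 = 0.1512
  palomino: (40 − 40.5)² / 40.5 = 0.0062
  cremello: (19 − 20.25)² / 20.25 = 0.0772
χ² = 0.1512 + 0.0062 + 0.0772 = 0.2346 ≈ 0.235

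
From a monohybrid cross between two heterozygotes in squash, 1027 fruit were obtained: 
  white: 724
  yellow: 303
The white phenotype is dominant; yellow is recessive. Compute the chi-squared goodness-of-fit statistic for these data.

For a monohybrid cross between heterozygotes with complete dominance, the expected phenotypic ratio is 3:1.
Total ratio parts = 4. Expected numbers out of 1027:
  white: 1027 × 3/4 = 770.25
  yellow: 1027 × 1/4 = 256.75
χ² = Σ (O − E)² / E
  white: (724 − 770.25)² / 770.25 = 2.7771
  yellow: (303 − 256.75)² / 256.75 = 8.3313
χ² = 2.7771 + 8.3313 = 11.1084 ≈ 11.108

11.108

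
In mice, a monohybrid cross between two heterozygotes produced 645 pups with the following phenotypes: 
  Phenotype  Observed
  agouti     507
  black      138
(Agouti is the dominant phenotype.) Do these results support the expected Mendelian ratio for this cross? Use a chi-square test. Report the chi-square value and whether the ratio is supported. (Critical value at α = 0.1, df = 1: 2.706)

4.470; not consistent

For a monohybrid cross between heterozygotes with complete dominance, the expected phenotypic ratio is 3:1.
Expected counts for N = 645 under a 3:1 ratio (total parts = 4):
  agouti: 645 × 3/4 = 483.75
  black: 645 × 1/4 = 161.25
χ² = Σ (O − E)² / E
  agouti: (507 − 483.75)² / 483.75 = 1.1174
  black: (138 − 161.25)² / 161.25 = 3.3523
χ² = 1.1174 + 3.3523 = 4.4697 ≈ 4.470
Degrees of freedom = 2 − 1 = 1; critical value at α = 0.1 is 2.706.
Since 4.470 > 2.706, we reject the null hypothesis — the data do not fit the 3:1 ratio.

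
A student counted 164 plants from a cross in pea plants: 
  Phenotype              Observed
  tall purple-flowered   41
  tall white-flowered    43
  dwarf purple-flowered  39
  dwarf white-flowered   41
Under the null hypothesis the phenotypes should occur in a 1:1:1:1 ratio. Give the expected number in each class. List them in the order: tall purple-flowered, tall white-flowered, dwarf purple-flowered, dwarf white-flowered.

41, 41, 41, 41

Expected counts for N = 164 under a 1:1:1:1 ratio (total parts = 4):
  tall purple-flowered: 164 × 1/4 = 41
  tall white-flowered: 164 × 1/4 = 41
  dwarf purple-flowered: 164 × 1/4 = 41
  dwarf white-flowered: 164 × 1/4 = 41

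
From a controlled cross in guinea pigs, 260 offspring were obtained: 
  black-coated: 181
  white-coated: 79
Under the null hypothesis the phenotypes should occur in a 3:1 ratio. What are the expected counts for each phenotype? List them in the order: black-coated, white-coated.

Expected counts for N = 260 under a 3:1 ratio (total parts = 4):
  black-coated: 260 × 3/4 = 195
  white-coated: 260 × 1/4 = 65

195, 65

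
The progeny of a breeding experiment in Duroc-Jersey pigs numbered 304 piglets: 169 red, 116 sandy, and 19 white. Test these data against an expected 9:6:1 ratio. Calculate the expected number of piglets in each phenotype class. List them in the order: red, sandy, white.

Under the 9:6:1 hypothesis (Σ ratio = 16, N = 304):
  red: 304 × 9/16 = 171
  sandy: 304 × 6/16 = 114
  white: 304 × 1/16 = 19

171, 114, 19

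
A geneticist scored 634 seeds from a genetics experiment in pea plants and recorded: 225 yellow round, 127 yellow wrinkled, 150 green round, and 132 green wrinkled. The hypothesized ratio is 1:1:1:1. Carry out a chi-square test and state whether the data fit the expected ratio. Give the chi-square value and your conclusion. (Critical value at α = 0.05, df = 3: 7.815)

39.047; not consistent

The 1:1:1:1 ratio has 4 parts, so with N = 634 the expected counts are:
  yellow round: 634 × 1/4 = 158.5
  yellow wrinkled: 634 × 1/4 = 158.5
  green round: 634 × 1/4 = 158.5
  green wrinkled: 634 × 1/4 = 158.5
χ² = Σ (O − E)² / E
  yellow round: (225 − 158.5)² / 158.5 = 27.9006
  yellow wrinkled: (127 − 158.5)² / 158.5 = 6.2603
  green round: (150 − 158.5)² / 158.5 = 0.4558
  green wrinkled: (132 − 158.5)² / 158.5 = 4.4306
χ² = 27.9006 + 6.2603 + 0.4558 + 4.4306 = 39.0473 ≈ 39.047
Degrees of freedom = 4 − 1 = 3; critical value at α = 0.05 is 7.815.
Since 39.047 > 7.815, we reject the null hypothesis — the data do not fit the 1:1:1:1 ratio.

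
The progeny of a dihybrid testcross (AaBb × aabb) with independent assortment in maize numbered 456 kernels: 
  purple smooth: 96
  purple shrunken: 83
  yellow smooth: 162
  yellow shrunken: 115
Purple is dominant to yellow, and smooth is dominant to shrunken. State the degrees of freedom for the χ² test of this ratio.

A dihybrid testcross with independent assortment gives a 1:1:1:1 ratio.
A goodness-of-fit test with 4 phenotype classes has df = 4 − 1 = 3.

3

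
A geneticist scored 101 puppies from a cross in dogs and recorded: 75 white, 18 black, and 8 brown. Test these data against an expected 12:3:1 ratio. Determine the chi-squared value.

0.505

Expected counts for N = 101 under a 12:3:1 ratio (total parts = 16):
  white: 101 × 12/16 = 75.75
  black: 101 × 3/16 = 18.9375
  brown: 101 × 1/16 = 6.3125
χ² = Σ (O − E)² / E
  white: (75 − 75.75)² / 75.75 = 0.0074
  black: (18 − 18.9375)² / 18.9375 = 0.0464
  brown: (8 − 6.3125)² / 6.3125 = 0.4511
χ² = 0.0074 + 0.0464 + 0.4511 = 0.5049 ≈ 0.505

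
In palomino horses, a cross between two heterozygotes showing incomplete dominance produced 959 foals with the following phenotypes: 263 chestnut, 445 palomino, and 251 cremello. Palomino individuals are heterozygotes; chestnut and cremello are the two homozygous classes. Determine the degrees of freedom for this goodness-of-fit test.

2

With incomplete dominance, a heterozygote × heterozygote cross gives a 1:2:1 phenotypic ratio.
A goodness-of-fit test with 3 phenotype classes has df = 3 − 1 = 2.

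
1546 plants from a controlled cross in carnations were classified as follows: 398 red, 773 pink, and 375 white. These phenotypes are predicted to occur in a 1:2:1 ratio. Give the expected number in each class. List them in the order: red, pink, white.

Under the 1:2:1 hypothesis (Σ ratio = 4, N = 1546):
  red: 1546 × 1/4 = 386.5
  pink: 1546 × 2/4 = 773
  white: 1546 × 1/4 = 386.5

386.5, 773, 386.5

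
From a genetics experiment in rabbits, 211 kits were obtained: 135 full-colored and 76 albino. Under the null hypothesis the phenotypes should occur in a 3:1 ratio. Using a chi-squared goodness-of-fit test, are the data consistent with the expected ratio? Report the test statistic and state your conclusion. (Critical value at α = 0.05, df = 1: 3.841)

Expected counts for N = 211 under a 3:1 ratio (total parts = 4):
  full-colored: 211 × 3/4 = 158.25
  albino: 211 × 1/4 = 52.75
χ² = Σ (O − E)² / E
  full-colored: (135 − 158.25)² / 158.25 = 3.4159
  albino: (76 − 52.75)² / 52.75 = 10.2476
χ² = 3.4159 + 10.2476 = 13.6635 ≈ 13.664
Degrees of freedom = 2 − 1 = 1; critical value at α = 0.05 is 3.841.
Since 13.664 > 3.841, we reject the null hypothesis — the data do not fit the 3:1 ratio.

13.664; not consistent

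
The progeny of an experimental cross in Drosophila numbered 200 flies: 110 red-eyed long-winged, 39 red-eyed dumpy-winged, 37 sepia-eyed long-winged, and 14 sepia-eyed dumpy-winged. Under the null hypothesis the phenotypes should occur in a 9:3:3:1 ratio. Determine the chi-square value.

0.302

Total ratio parts = 16. Expected numbers out of 200:
  red-eyed long-winged: 200 × 9/16 = 112.5
  red-eyed dumpy-winged: 200 × 3/16 = 37.5
  sepia-eyed long-winged: 200 × 3/16 = 37.5
  sepia-eyed dumpy-winged: 200 × 1/16 = 12.5
χ² = Σ (O − E)² / E
  red-eyed long-winged: (110 − 112.5)² / 112.5 = 0.0556
  red-eyed dumpy-winged: (39 − 37.5)² / 37.5 = 0.0600
  sepia-eyed long-winged: (37 − 37.5)² / 37.5 = 0.0067
  sepia-eyed dumpy-winged: (14 − 12.5)² / 12.5 = 0.1800
χ² = 0.0556 + 0.0600 + 0.0067 + 0.1800 = 0.3023 ≈ 0.302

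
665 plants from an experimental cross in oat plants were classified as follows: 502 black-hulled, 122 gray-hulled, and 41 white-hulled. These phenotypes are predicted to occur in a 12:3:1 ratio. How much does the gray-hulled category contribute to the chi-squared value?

Under the 12:3:1 hypothesis (Σ ratio = 16, N = 665):
  black-hulled: 665 × 12/16 = 498.75
  gray-hulled: 665 × 3/16 = 124.6875
  white-hulled: 665 × 1/16 = 41.5625
Contribution of gray-hulled: (122 − 124.6875)² / 124.6875 = 0.0579

0.058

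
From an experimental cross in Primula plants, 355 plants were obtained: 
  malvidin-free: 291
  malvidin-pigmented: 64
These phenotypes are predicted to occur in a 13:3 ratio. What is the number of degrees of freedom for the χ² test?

A goodness-of-fit test with 2 phenotype classes has df = 2 − 1 = 1.

1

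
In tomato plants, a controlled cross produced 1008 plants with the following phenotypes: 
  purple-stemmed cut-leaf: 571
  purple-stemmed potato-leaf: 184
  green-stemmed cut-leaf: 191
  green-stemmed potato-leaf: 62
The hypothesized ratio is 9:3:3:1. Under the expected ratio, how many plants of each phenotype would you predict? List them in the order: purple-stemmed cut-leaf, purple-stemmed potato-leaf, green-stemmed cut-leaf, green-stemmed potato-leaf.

Total ratio parts = 16. Expected numbers out of 1008:
  purple-stemmed cut-leaf: 1008 × 9/16 = 567
  purple-stemmed potato-leaf: 1008 × 3/16 = 189
  green-stemmed cut-leaf: 1008 × 3/16 = 189
  green-stemmed potato-leaf: 1008 × 1/16 = 63

567, 189, 189, 63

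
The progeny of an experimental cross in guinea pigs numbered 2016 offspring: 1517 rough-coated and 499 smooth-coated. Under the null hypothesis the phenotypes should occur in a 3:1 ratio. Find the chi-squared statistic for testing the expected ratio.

Under the 3:1 hypothesis (Σ ratio = 4, N = 2016):
  rough-coated: 2016 × 3/4 = 1512
  smooth-coated: 2016 × 1/4 = 504
χ² = Σ (O − E)² / E
  rough-coated: (1517 − 1512)² / 1512 = 0.0165
  smooth-coated: (499 − 504)² / 504 = 0.0496
χ² = 0.0165 + 0.0496 = 0.0661 ≈ 0.066

0.066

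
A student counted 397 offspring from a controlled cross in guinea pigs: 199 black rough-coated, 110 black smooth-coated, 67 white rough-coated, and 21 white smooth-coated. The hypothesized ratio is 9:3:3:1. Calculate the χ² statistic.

20.966

Total ratio parts = 16. Expected numbers out of 397:
  black rough-coated: 397 × 9/16 = 223.3125
  black smooth-coated: 397 × 3/16 = 74.4375
  white rough-coated: 397 × 3/16 = 74.4375
  white smooth-coated: 397 × 1/16 = 24.8125
χ² = Σ (O − E)² / E
  black rough-coated: (199 − 223.3125)² / 223.3125 = 2.6470
  black smooth-coated: (110 − 74.4375)² / 74.4375 = 16.9900
  white rough-coated: (67 − 74.4375)² / 74.4375 = 0.7431
  white smooth-coated: (21 − 24.8125)² / 24.8125 = 0.5858
χ² = 2.6470 + 16.9900 + 0.7431 + 0.5858 = 20.9659 ≈ 20.966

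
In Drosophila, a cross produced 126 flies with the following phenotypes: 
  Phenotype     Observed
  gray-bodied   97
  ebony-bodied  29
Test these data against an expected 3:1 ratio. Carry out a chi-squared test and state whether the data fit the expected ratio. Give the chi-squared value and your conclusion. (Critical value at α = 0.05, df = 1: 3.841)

The 3:1 ratio has 4 parts, so with N = 126 the expected counts are:
  gray-bodied: 126 × 3/4 = 94.5
  ebony-bodied: 126 × 1/4 = 31.5
χ² = Σ (O − E)² / E
  gray-bodied: (97 − 94.5)² / 94.5 = 0.0661
  ebony-bodied: (29 − 31.5)² / 31.5 = 0.1984
χ² = 0.0661 + 0.1984 = 0.2645 ≈ 0.265
Degrees of freedom = 2 − 1 = 1; critical value at α = 0.05 is 3.841.
Since 0.265 < 3.841, we fail to reject the null hypothesis — the data are consistent with the 3:1 ratio.

0.265; consistent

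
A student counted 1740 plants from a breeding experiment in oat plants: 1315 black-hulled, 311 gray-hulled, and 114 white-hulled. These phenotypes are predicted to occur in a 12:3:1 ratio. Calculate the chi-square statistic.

The 12:3:1 ratio has 16 parts, so with N = 1740 the expected counts are:
  black-hulled: 1740 × 12/16 = 1305
  gray-hulled: 1740 × 3/16 = 326.25
  white-hulled: 1740 × 1/16 = 108.75
χ² = Σ (O − E)² / E
  black-hulled: (1315 − 1305)² / 1305 = 0.0766
  gray-hulled: (311 − 326.25)² / 326.25 = 0.7128
  white-hulled: (114 − 108.75)² / 108.75 = 0.2534
χ² = 0.0766 + 0.7128 + 0.2534 = 1.0428 ≈ 1.043

1.043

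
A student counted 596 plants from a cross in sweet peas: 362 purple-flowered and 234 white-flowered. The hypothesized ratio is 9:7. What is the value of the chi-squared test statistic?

Under the 9:7 hypothesis (Σ ratio = 16, N = 596):
  purple-flowered: 596 × 9/16 = 335.25
  white-flowered: 596 × 7/16 = 260.75
χ² = Σ (O − E)² / E
  purple-flowered: (362 − 335.25)² / 335.25 = 2.1344
  white-flowered: (234 − 260.75)² / 260.75 = 2.7442
χ² = 2.1344 + 2.7442 = 4.8786 ≈ 4.879

4.879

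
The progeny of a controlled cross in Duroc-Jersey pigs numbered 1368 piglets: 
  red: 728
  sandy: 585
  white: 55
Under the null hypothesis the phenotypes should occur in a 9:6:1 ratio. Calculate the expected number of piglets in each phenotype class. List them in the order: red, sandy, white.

The 9:6:1 ratio has 16 parts, so with N = 1368 the expected counts are:
  red: 1368 × 9/16 = 769.5
  sandy: 1368 × 6/16 = 513
  white: 1368 × 1/16 = 85.5

769.5, 513, 85.5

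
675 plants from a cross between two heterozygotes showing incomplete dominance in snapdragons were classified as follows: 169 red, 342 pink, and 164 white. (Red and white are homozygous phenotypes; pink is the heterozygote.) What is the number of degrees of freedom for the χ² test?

With incomplete dominance, a heterozygote × heterozygote cross gives a 1:2:1 phenotypic ratio.
A goodness-of-fit test with 3 phenotype classes has df = 3 − 1 = 2.

2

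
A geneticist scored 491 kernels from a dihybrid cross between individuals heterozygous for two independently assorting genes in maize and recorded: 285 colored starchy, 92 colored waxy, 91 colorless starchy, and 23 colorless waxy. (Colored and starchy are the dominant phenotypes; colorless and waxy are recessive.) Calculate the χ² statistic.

A dihybrid F₂ with independent assortment and complete dominance at both loci gives a 9:3:3:1 phenotypic ratio.
Expected counts for N = 491 under a 9:3:3:1 ratio (total parts = 16):
  colored starchy: 491 × 9/16 = 276.1875
  colored waxy: 491 × 3/16 = 92.0625
  colorless starchy: 491 × 3/16 = 92.0625
  colorless waxy: 491 × 1/16 = 30.6875
χ² = Σ (O − E)² / E
  colored starchy: (285 − 276.1875)² / 276.1875 = 0.2812
  colored waxy: (92 − 92.0625)² / 92.0625 = 0.0000
  colorless starchy: (91 − 92.0625)² / 92.0625 = 0.0123
  colorless waxy: (23 − 30.6875)² / 30.6875 = 1.9258
χ² = 0.2812 + 0.0000 + 0.0123 + 1.9258 = 2.2193 ≈ 2.219

2.219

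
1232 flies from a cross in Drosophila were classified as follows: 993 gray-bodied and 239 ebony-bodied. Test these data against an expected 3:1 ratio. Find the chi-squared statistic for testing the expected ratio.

Under the 3:1 hypothesis (Σ ratio = 4, N = 1232):
  gray-bodied: 1232 × 3/4 = 924
  ebony-bodied: 1232 × 1/4 = 308
χ² = Σ (O − E)² / E
  gray-bodied: (993 − 924)² / 924 = 5.1526
  ebony-bodied: (239 − 308)² / 308 = 15.4578
χ² = 5.1526 + 15.4578 = 20.6104 ≈ 20.610

20.610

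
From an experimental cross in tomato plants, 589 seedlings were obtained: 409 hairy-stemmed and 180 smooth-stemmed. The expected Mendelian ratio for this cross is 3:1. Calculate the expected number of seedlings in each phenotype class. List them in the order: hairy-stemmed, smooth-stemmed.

441.75, 147.25

Total ratio parts = 4. Expected numbers out of 589:
  hairy-stemmed: 589 × 3/4 = 441.75
  smooth-stemmed: 589 × 1/4 = 147.25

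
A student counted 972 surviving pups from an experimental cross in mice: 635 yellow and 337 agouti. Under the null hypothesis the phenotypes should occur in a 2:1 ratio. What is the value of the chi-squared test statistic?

Expected counts for N = 972 under a 2:1 ratio (total parts = 3):
  yellow: 972 × 2/3 = 648
  agouti: 972 × 1/3 = 324
χ² = Σ (O − E)² / E
  yellow: (635 − 648)² / 648 = 0.2608
  agouti: (337 − 324)² / 324 = 0.5216
χ² = 0.2608 + 0.5216 = 0.7824 ≈ 0.782

0.782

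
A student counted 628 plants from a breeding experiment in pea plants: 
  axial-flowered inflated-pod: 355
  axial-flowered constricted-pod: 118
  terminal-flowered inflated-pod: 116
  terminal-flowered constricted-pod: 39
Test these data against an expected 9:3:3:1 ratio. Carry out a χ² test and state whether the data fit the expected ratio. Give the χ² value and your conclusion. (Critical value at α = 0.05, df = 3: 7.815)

Under the 9:3:3:1 hypothesis (Σ ratio = 16, N = 628):
  axial-flowered inflated-pod: 628 × 9/16 = 353.25
  axial-flowered constricted-pod: 628 × 3/16 = 117.75
  terminal-flowered inflated-pod: 628 × 3/16 = 117.75
  terminal-flowered constricted-pod: 628 × 1/16 = 39.25
χ² = Σ (O − E)² / E
  axial-flowered inflated-pod: (355 − 353.25)² / 353.25 = 0.0087
  axial-flowered constricted-pod: (118 − 117.75)² / 117.75 = 0.0005
  terminal-flowered inflated-pod: (116 − 117.75)² / 117.75 = 0.0260
  terminal-flowered constricted-pod: (39 − 39.25)² / 39.25 = 0.0016
χ² = 0.0087 + 0.0005 + 0.0260 + 0.0016 = 0.0368 ≈ 0.037
Degrees of freedom = 4 − 1 = 3; critical value at α = 0.05 is 7.815.
Since 0.037 < 7.815, we fail to reject the null hypothesis — the data are consistent with the 9:3:3:1 ratio.

0.037; consistent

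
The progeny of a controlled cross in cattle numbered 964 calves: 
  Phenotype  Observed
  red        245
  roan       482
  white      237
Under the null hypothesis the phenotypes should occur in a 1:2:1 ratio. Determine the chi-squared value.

Total ratio parts = 4. Expected numbers out of 964:
  red: 964 × 1/4 = 241
  roan: 964 × 2/4 = 482
  white: 964 × 1/4 = 241
χ² = Σ (O − E)² / E
  red: (245 − 241)² / 241 = 0.0664
  roan: (482 − 482)² / 482 = 0.0000
  white: (237 − 241)² / 241 = 0.0664
χ² = 0.0664 + 0.0000 + 0.0664 = 0.1328 ≈ 0.133

0.133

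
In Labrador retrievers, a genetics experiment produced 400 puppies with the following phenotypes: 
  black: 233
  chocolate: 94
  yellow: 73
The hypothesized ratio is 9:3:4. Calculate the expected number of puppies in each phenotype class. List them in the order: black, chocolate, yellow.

225, 75, 100

The 9:3:4 ratio has 16 parts, so with N = 400 the expected counts are:
  black: 400 × 9/16 = 225
  chocolate: 400 × 3/16 = 75
  yellow: 400 × 4/16 = 100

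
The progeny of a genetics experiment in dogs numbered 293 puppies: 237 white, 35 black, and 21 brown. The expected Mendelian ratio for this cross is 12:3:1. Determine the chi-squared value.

The 12:3:1 ratio has 16 parts, so with N = 293 the expected counts are:
  white: 293 × 12/16 = 219.75
  black: 293 × 3/16 = 54.9375
  brown: 293 × 1/16 = 18.3125
χ² = Σ (O − E)² / E
  white: (237 − 219.75)² / 219.75 = 1.3541
  black: (35 − 54.9375)² / 54.9375 = 7.2356
  brown: (21 − 18.3125)² / 18.3125 = 0.3944
χ² = 1.3541 + 7.2356 + 0.3944 = 8.9841 ≈ 8.984

8.984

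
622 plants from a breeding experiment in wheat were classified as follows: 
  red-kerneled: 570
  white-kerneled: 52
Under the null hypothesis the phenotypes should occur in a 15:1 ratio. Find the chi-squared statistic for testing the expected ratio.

Under the 15:1 hypothesis (Σ ratio = 16, N = 622):
  red-kerneled: 622 × 15/16 = 583.125
  white-kerneled: 622 × 1/16 = 38.875
χ² = Σ (O − E)² / E
  red-kerneled: (570 − 583.125)² / 583.125 = 0.2954
  white-kerneled: (52 − 38.875)² / 38.875 = 4.4313
χ² = 0.2954 + 4.4313 = 4.7267 ≈ 4.727

4.727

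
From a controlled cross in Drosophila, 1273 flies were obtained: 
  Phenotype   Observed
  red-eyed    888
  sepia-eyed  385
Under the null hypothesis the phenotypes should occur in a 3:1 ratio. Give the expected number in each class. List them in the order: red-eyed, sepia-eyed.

Expected counts for N = 1273 under a 3:1 ratio (total parts = 4):
  red-eyed: 1273 × 3/4 = 954.75
  sepia-eyed: 1273 × 1/4 = 318.25

954.75, 318.25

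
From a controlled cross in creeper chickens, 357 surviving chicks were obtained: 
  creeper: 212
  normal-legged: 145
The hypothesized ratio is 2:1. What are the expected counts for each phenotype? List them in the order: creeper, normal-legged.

238, 119

Under the 2:1 hypothesis (Σ ratio = 3, N = 357):
  creeper: 357 × 2/3 = 238
  normal-legged: 357 × 1/3 = 119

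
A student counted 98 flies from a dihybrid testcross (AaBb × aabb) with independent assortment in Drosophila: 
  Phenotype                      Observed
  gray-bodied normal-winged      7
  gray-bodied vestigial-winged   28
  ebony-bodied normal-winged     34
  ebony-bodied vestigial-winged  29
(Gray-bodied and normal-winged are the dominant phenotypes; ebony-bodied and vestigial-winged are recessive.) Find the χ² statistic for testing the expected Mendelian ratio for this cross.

17.510

A dihybrid testcross with independent assortment gives a 1:1:1:1 ratio.
Expected counts for N = 98 under a 1:1:1:1 ratio (total parts = 4):
  gray-bodied normal-winged: 98 × 1/4 = 24.5
  gray-bodied vestigial-winged: 98 × 1/4 = 24.5
  ebony-bodied normal-winged: 98 × 1/4 = 24.5
  ebony-bodied vestigial-winged: 98 × 1/4 = 24.5
χ² = Σ (O − E)² / E
  gray-bodied normal-winged: (7 − 24.5)² / 24.5 = 12.5000
  gray-bodied vestigial-winged: (28 − 24.5)² / 24.5 = 0.5000
  ebony-bodied normal-winged: (34 − 24.5)² / 24.5 = 3.6837
  ebony-bodied vestigial-winged: (29 − 24.5)² / 24.5 = 0.8265
χ² = 12.5000 + 0.5000 + 3.6837 + 0.8265 = 17.5102 ≈ 17.510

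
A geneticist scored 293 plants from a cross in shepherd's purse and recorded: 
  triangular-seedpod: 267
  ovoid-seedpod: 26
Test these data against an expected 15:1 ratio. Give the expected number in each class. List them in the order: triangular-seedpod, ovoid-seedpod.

Total ratio parts = 16. Expected numbers out of 293:
  triangular-seedpod: 293 × 15/16 = 274.6875
  ovoid-seedpod: 293 × 1/16 = 18.3125

274.6875, 18.3125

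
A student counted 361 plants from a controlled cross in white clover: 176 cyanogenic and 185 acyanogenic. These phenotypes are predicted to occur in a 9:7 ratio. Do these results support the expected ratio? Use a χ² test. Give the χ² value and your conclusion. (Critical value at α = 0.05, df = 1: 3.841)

Under the 9:7 hypothesis (Σ ratio = 16, N = 361):
  cyanogenic: 361 × 9/16 = 203.0625
  acyanogenic: 361 × 7/16 = 157.9375
χ² = Σ (O − E)² / E
  cyanogenic: (176 − 203.0625)² / 203.0625 = 3.6067
  acyanogenic: (185 − 157.9375)² / 157.9375 = 4.6371
χ² = 3.6067 + 4.6371 = 8.2438 ≈ 8.244
Degrees of freedom = 2 − 1 = 1; critical value at α = 0.05 is 3.841.
Since 8.244 > 3.841, we reject the null hypothesis — the data do not fit the 9:7 ratio.

8.244; not consistent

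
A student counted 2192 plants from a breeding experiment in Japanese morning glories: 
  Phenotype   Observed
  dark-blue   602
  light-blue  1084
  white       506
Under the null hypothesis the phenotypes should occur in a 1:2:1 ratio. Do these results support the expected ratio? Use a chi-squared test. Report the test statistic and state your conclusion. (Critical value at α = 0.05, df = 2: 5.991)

Total ratio parts = 4. Expected numbers out of 2192:
  dark-blue: 2192 × 1/4 = 548
  light-blue: 2192 × 2/4 = 1096
  white: 2192 × 1/4 = 548
χ² = Σ (O − E)² / E
  dark-blue: (602 − 548)² / 548 = 5.3212
  light-blue: (1084 − 1096)² / 1096 = 0.1314
  white: (506 − 548)² / 548 = 3.2190
χ² = 5.3212 + 0.1314 + 3.2190 = 8.6716 ≈ 8.672
Degrees of freedom = 3 − 1 = 2; critical value at α = 0.05 is 5.991.
Since 8.672 > 5.991, we reject the null hypothesis — the data do not fit the 1:2:1 ratio.

8.672; not consistent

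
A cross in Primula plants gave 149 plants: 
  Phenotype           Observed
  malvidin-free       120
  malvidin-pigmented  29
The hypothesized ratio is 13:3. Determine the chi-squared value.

0.050

Expected counts for N = 149 under a 13:3 ratio (total parts = 16):
  malvidin-free: 149 × 13/16 = 121.0625
  malvidin-pigmented: 149 × 3/16 = 27.9375
χ² = Σ (O − E)² / E
  malvidin-free: (120 − 121.0625)² / 121.0625 = 0.0093
  malvidin-pigmented: (29 − 27.9375)² / 27.9375 = 0.0404
χ² = 0.0093 + 0.0404 = 0.0497 ≈ 0.050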